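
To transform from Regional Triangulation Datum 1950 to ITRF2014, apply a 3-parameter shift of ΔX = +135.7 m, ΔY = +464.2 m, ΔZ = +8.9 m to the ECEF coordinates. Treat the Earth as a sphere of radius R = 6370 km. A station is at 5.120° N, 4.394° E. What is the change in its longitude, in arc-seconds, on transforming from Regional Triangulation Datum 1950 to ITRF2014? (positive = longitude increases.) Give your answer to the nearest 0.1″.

Δλ = 14.7″

sin φ = 0.089242, cos φ = 0.996010, sin λ = 0.076615, cos λ = 0.997061.
East component: ΔE = −sin λ·ΔX + cos λ·ΔY = −(0.076615)(135.7) + (0.997061)(464.2) = 452.44 m.
1° of latitude spans πR/180 = 111177 m; at latitude φ, 1° of longitude spans that × cos φ = 110733.9 m, so Δλ = 452.44 / 110733.9 × 3600 = 14.709″.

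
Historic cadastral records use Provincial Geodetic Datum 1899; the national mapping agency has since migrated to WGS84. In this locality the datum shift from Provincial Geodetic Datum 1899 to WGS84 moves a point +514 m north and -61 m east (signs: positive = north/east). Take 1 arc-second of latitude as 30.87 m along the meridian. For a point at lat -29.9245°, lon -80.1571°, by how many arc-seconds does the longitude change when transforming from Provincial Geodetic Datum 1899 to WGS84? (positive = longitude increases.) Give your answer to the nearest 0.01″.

Δλ = -2.28″

At latitude -29.9245°, cos φ = 0.866684.
1″ of longitude at this latitude = 30.87 × cos φ = 26.7545 m, so Δλ = -61.0 / 26.7545 = -2.280″.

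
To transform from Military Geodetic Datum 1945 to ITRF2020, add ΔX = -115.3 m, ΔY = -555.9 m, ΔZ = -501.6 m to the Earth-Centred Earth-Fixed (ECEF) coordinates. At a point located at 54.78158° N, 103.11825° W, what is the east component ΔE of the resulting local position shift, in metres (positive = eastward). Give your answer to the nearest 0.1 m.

ΔE = 13.9 m

At φ = 54.78158°, λ = -103.11825°: sin φ = 0.816960, cos φ = 0.576695, sin λ = -0.973904, cos λ = -0.226962.
ΔE = −sin λ·ΔX + cos λ·ΔY = −(-0.973904)·(-115.3) + (-0.226962)·(-555.9) = 13.88 m.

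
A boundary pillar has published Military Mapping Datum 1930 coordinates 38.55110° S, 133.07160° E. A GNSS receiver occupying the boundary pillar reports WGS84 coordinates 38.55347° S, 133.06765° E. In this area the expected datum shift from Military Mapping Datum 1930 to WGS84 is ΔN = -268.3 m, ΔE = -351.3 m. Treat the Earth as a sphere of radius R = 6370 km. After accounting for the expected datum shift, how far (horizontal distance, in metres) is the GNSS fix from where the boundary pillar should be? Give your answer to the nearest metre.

Observed coordinate differences: Δφ = -0.00237°, Δλ = -0.00395°.
Converting to metres (1° lat = 111177 m, cos φ = 0.782053): observed ΔN = -263.5 m, observed ΔE = -343.4 m.
Subtracting the expected shift leaves a residual of -263.5 − (-268.3) = 4.8 m north and -343.4 − (-351.3) = 7.9 m east.
Residual distance = √(4.8² + 7.9²) = 9.2 m.

9 m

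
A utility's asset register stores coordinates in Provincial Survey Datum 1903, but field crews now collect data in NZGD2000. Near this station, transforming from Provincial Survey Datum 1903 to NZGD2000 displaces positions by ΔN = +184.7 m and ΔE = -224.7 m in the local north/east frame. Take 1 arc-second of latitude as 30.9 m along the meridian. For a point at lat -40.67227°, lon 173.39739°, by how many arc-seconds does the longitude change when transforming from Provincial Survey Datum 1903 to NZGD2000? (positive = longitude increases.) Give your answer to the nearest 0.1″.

At latitude -40.67227°, cos φ = 0.758450.
1″ of longitude at this latitude = 30.90 × cos φ = 23.4361 m, so Δλ = -224.7 / 23.4361 = -9.588″.

Δλ = -9.6″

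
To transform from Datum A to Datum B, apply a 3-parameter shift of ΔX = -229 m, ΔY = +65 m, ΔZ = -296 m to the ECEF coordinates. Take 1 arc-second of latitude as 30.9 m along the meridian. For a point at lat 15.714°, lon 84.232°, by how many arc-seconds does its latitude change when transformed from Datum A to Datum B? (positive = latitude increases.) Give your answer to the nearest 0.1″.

sin φ = 0.270836, cos φ = 0.962626, sin λ = 0.994937, cos λ = 0.100501.
North component: ΔN = −sin φ cos λ·ΔX − sin φ sin λ·ΔY + cos φ·ΔZ = −(0.270836)(0.100501)(-229) − (0.270836)(0.994937)(65) + (0.962626)(-296) = -296.22 m.
1° of latitude spans 3600 × 30.90 = 111240 m, so Δφ = -296.22 / 111240 × 3600 = -9.586″.

Δφ = -9.6″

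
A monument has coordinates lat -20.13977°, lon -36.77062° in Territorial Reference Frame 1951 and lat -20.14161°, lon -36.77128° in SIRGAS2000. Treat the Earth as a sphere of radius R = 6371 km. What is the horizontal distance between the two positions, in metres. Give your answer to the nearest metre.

216 m

Δφ = -20.14161° − -20.13977° = -0.00184°; Δλ = -36.77128° − -36.77062° = -0.00066°.
1° along a meridian = πR/180 = 111195 m.
ΔN = Δφ × 111195 = -204.6 m; ΔE = Δλ × 111195 × cos(-20.13977°) = -0.00066 × 111195 × 0.938855 = -68.9 m.
Distance = √(ΔE² + ΔN²) = √((-68.9)² + (-204.6)²) = 215.9 m.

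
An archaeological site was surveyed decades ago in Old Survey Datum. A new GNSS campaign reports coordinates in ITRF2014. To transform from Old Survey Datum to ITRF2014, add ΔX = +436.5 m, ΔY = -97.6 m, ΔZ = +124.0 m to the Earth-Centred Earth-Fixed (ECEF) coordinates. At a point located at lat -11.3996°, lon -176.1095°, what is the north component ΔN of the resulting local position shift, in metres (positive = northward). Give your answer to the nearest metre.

ΔN = 37 m

At φ = -11.3996°, λ = -176.1095°: sin φ = -0.197650, cos φ = 0.980273, sin λ = -0.067850, cos λ = -0.997696.
ΔN = −sin φ cos λ·ΔX − sin φ sin λ·ΔY + cos φ·ΔZ = −(-0.197650)(-0.997696)(436.5) − (-0.197650)(-0.067850)(-97.6) + (0.980273)(124.0) = 36.79 m.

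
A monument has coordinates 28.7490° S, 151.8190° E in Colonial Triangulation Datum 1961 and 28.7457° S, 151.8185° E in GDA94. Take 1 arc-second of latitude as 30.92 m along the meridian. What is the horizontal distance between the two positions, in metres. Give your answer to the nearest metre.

Δφ = -28.7457° − -28.7490° = +0.0033°; Δλ = 151.8185° − 151.8190° = -0.0005°.
1° of latitude = 3600 × 30.92 = 111312 m.
ΔN = Δφ × 111312 = 367.3 m; ΔE = Δλ × 111312 × cos(-28.7490°) = -0.0005 × 111312 × 0.876735 = -48.8 m.
Distance = √(ΔE² + ΔN²) = √((-48.8)² + 367.3²) = 370.6 m.

371 m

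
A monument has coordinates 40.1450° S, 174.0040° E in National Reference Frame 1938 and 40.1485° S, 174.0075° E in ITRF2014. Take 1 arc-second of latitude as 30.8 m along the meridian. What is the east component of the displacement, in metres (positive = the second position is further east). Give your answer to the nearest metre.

Δφ = -40.1485° − -40.1450° = -0.0035°; Δλ = 174.0075° − 174.0040° = +0.0035°.
1° of latitude = 3600 × 30.80 = 110880 m.
ΔN = Δφ × 110880 = -388.1 m; ΔE = Δλ × 110880 × cos(-40.1450°) = +0.0035 × 110880 × 0.764415 = 296.7 m.

ΔE = 297 m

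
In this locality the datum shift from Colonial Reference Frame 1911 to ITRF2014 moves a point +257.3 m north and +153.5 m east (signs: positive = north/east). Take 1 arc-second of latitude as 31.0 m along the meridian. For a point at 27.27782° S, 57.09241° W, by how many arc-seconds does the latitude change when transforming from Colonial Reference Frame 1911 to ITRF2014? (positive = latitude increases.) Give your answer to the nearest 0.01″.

1″ of latitude = 31.00 m, so Δφ = 257.3 / 31.00 = 8.300″.

Δφ = 8.30″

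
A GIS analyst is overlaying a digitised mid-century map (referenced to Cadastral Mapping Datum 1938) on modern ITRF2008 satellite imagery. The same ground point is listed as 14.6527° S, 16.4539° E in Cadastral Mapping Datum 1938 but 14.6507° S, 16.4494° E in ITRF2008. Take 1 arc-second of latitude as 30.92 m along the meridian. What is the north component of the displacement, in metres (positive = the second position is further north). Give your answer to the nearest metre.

Δφ = -14.6507° − -14.6527° = +0.0020°; Δλ = 16.4494° − 16.4539° = -0.0045°.
1° of latitude = 3600 × 30.92 = 111312 m.
ΔN = Δφ × 111312 = 222.6 m; ΔE = Δλ × 111312 × cos(-14.6527°) = -0.0045 × 111312 × 0.967477 = -484.6 m.

ΔN = 223 m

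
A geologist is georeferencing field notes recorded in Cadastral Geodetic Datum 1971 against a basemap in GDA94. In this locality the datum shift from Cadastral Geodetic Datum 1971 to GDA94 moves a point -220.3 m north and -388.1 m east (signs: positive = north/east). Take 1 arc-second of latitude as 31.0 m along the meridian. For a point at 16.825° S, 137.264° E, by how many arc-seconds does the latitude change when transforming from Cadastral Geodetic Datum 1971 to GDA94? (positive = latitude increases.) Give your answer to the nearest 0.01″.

Δφ = -7.11″

1″ of latitude = 31.00 m, so Δφ = -220.3 / 31.00 = -7.106″.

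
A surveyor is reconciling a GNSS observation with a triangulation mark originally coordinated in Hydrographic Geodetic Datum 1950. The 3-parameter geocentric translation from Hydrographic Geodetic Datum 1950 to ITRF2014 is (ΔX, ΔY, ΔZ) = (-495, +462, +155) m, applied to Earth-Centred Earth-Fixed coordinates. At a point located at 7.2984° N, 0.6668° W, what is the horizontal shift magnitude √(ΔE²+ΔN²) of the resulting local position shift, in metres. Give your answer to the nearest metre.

505 m

At φ = 7.2984°, λ = -0.6668°: sin φ = 0.127037, cos φ = 0.991898, sin λ = -0.011638, cos λ = 0.999932.
ΔE = −sin λ·ΔX + cos λ·ΔY = −(-0.011638)·(-495) + (0.999932)·(462) = 456.21 m.
ΔN = −sin φ cos λ·ΔX − sin φ sin λ·ΔY + cos φ·ΔZ = −(0.127037)(0.999932)(-495) − (0.127037)(-0.011638)(462) + (0.991898)(155) = 217.31 m.
Horizontal magnitude = √(ΔE² + ΔN²) = √(456.21² + 217.31²) = 505.32 m.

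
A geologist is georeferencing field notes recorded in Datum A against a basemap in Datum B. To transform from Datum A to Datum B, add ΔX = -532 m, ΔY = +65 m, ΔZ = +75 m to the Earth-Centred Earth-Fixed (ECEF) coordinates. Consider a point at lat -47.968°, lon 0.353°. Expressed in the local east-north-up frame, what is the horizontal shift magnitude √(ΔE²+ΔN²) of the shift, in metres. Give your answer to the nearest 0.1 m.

At φ = -47.968°, λ = 0.353°: sin φ = -0.742771, cos φ = 0.669546, sin λ = 0.006161, cos λ = 0.999981.
ΔE = −sin λ·ΔX + cos λ·ΔY = −(0.006161)·(-532) + (0.999981)·(65) = 68.28 m.
ΔN = −sin φ cos λ·ΔX − sin φ sin λ·ΔY + cos φ·ΔZ = −(-0.742771)(0.999981)(-532) − (-0.742771)(0.006161)(65) + (0.669546)(75) = -344.63 m.
Horizontal magnitude = √(ΔE² + ΔN²) = √(68.28² + (-344.63)²) = 351.33 m.

351.3 m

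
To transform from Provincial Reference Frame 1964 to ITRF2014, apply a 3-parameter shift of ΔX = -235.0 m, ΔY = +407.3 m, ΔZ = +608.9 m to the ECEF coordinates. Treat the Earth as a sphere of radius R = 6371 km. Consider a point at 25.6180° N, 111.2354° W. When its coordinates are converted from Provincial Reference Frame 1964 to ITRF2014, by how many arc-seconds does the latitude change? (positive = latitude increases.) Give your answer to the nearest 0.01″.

sin φ = 0.432369, cos φ = 0.901697, sin λ = -0.932100, cos λ = -0.362201.
North component: ΔN = −sin φ cos λ·ΔX − sin φ sin λ·ΔY + cos φ·ΔZ = −(0.432369)(-0.362201)(-235.0) − (0.432369)(-0.932100)(407.3) + (0.901697)(608.9) = 676.39 m.
1° of latitude spans πR/180 = 111195 m, so Δφ = 676.39 / 111195 × 3600 = 21.898″.

Δφ = 21.90″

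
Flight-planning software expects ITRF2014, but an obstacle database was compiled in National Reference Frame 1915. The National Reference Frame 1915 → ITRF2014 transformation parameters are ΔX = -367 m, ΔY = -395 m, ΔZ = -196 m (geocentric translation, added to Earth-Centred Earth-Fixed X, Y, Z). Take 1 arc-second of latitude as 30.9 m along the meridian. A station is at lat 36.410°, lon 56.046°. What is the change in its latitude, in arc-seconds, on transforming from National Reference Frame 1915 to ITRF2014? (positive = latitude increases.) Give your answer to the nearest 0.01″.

Δφ = 5.13″

sin φ = 0.593559, cos φ = 0.804790, sin λ = 0.829486, cos λ = 0.558527.
North component: ΔN = −sin φ cos λ·ΔX − sin φ sin λ·ΔY + cos φ·ΔZ = −(0.593559)(0.558527)(-367) − (0.593559)(0.829486)(-395) + (0.804790)(-196) = 158.41 m.
1° of latitude spans 3600 × 30.90 = 111240 m, so Δφ = 158.41 / 111240 × 3600 = 5.126″.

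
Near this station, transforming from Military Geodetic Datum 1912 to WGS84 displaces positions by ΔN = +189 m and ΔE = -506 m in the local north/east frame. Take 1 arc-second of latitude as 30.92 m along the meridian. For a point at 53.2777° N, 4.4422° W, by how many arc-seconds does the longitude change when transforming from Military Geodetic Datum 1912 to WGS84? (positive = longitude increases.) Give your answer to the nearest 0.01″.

Δλ = -27.37″

At latitude 53.2777°, cos φ = 0.597937.
1″ of longitude at this latitude = 30.92 × cos φ = 18.4882 m, so Δλ = -506.0 / 18.4882 = -27.369″.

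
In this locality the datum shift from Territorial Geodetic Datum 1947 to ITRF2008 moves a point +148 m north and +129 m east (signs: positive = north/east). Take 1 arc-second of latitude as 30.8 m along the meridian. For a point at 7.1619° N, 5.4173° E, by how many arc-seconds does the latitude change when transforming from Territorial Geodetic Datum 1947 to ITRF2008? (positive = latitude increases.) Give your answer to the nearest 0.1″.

1″ of latitude = 30.80 m, so Δφ = 148.0 / 30.80 = 4.805″.

Δφ = 4.8″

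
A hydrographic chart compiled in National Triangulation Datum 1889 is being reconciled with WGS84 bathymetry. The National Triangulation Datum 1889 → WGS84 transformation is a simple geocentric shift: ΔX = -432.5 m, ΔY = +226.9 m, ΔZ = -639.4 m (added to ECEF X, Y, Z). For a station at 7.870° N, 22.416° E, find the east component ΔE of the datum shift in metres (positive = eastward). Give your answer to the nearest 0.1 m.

ΔE = 374.7 m

The local east axis at (φ, λ) is (−sin λ, cos λ, 0), so ΔE = −sin(22.416°)·(-432.5) + cos(22.416°)·226.9 = 374.68 m.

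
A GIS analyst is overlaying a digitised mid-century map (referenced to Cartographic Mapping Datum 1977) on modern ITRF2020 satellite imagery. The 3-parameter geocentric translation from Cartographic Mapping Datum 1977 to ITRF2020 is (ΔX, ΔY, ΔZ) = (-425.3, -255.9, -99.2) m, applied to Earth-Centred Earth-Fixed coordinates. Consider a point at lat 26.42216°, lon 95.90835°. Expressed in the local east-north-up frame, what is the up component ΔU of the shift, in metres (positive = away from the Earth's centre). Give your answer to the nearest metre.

ΔU = -233 m

At φ = 26.42216°, λ = 95.90835°: sin φ = 0.444982, cos φ = 0.895540, sin λ = 0.994688, cos λ = -0.102937.
ΔU = cos φ cos λ·ΔX + cos φ sin λ·ΔY + sin φ·ΔZ = (0.895540)(-0.102937)(-425.3) + (0.895540)(0.994688)(-255.9) + (0.444982)(-99.2) = -232.89 m.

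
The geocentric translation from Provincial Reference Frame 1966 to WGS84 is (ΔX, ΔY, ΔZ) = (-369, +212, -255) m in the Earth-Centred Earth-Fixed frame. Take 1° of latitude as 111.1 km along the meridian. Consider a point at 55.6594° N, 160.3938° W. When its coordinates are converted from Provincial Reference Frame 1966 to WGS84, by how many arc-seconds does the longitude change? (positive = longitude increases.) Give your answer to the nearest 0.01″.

sin φ = 0.825699, cos φ = 0.564111, sin λ = -0.335554, cos λ = -0.942021.
East component: ΔE = −sin λ·ΔX + cos λ·ΔY = −(-0.335554)(-369) + (-0.942021)(212) = -323.53 m.
1° of latitude spans 111100 m; at latitude φ, 1° of longitude spans that × cos φ = 62672.8 m, so Δλ = -323.53 / 62672.8 × 3600 = -18.584″.

Δλ = -18.58″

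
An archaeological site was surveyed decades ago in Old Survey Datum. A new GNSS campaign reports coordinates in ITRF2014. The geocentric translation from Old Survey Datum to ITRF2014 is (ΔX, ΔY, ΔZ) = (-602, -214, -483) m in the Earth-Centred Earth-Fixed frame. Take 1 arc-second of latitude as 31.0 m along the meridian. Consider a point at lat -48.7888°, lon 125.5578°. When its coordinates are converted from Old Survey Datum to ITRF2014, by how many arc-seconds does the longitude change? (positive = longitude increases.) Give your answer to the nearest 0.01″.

Δλ = 30.07″

sin φ = -0.752286, cos φ = 0.658837, sin λ = 0.813529, cos λ = -0.581524.
East component: ΔE = −sin λ·ΔX + cos λ·ΔY = −(0.813529)(-602) + (-0.581524)(-214) = 614.19 m.
1° of latitude spans 3600 × 31.00 = 111600 m; at latitude φ, 1° of longitude spans that × cos φ = 73526.2 m, so Δλ = 614.19 / 73526.2 × 3600 = 30.072″.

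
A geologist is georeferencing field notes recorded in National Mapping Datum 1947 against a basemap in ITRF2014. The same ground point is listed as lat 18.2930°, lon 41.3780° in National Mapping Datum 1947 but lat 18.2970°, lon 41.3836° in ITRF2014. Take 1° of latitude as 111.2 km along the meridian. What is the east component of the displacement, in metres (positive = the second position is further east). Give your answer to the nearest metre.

ΔE = 591 m

Δφ = 18.2970° − 18.2930° = +0.0040°; Δλ = 41.3836° − 41.3780° = +0.0056°.
ΔN = Δφ × 111200 = 444.8 m; ΔE = Δλ × 111200 × cos(18.2930°) = +0.0056 × 111200 × 0.949464 = 591.3 m.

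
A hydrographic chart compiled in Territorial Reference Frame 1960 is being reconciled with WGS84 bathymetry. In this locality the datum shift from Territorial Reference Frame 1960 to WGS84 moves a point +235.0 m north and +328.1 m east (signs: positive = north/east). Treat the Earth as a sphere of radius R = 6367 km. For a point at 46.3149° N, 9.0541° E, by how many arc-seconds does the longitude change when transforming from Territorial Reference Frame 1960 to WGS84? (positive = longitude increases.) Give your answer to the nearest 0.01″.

At latitude 46.3149°, cos φ = 0.690694.
One radian of longitude at latitude φ spans R cos φ, so Δλ = ΔE / (R cos φ) = 328.1 / (6367000 × 0.690694) = 7.4608e-05 rad = 15.389″.

Δλ = 15.39″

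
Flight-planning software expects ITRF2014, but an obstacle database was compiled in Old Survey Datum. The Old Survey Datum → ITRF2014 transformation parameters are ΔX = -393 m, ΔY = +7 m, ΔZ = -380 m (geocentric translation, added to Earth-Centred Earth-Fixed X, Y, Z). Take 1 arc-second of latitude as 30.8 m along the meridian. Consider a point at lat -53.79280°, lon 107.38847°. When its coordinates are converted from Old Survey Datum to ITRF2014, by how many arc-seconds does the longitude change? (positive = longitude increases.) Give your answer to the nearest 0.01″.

sin φ = -0.806886, cos φ = 0.590707, sin λ = 0.954300, cos λ = -0.298849.
East component: ΔE = −sin λ·ΔX + cos λ·ΔY = −(0.954300)(-393) + (-0.298849)(7) = 372.95 m.
1° of latitude spans 3600 × 30.80 = 110880 m; at latitude φ, 1° of longitude spans that × cos φ = 65497.6 m, so Δλ = 372.95 / 65497.6 × 3600 = 20.499″.

Δλ = 20.50″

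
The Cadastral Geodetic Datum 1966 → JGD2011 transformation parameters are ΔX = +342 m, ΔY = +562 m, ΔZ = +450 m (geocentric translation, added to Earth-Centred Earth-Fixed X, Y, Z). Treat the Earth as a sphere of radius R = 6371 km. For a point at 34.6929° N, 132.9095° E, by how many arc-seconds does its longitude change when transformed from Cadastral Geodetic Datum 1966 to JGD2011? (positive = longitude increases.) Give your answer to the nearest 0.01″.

Δλ = -24.93″

sin φ = 0.569178, cos φ = 0.822215, sin λ = 0.732430, cos λ = -0.680842.
East component: ΔE = −sin λ·ΔX + cos λ·ΔY = −(0.732430)(342) + (-0.680842)(562) = -633.12 m.
1° of latitude spans πR/180 = 111195 m; at latitude φ, 1° of longitude spans that × cos φ = 91426.1 m, so Δλ = -633.12 / 91426.1 × 3600 = -24.930″.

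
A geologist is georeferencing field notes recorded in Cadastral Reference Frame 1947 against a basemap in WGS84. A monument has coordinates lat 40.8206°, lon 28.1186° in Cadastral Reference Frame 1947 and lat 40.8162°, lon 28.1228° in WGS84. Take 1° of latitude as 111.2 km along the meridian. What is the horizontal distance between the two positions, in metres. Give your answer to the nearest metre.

604 m

Δφ = 40.8162° − 40.8206° = -0.0044°; Δλ = 28.1228° − 28.1186° = +0.0042°.
ΔN = Δφ × 111200 = -489.3 m; ΔE = Δλ × 111200 × cos(40.8206°) = +0.0042 × 111200 × 0.756760 = 353.4 m.
Distance = √(ΔE² + ΔN²) = √(353.4² + (-489.3)²) = 603.6 m.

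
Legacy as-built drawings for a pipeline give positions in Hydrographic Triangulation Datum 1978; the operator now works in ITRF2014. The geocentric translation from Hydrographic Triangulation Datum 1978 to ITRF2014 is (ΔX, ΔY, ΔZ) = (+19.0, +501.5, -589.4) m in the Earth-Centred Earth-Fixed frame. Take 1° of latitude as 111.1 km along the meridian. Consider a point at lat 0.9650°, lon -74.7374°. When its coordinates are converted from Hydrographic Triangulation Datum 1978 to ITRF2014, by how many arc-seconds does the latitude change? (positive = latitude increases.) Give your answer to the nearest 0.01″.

sin φ = 0.016842, cos φ = 0.999858, sin λ = -0.964729, cos λ = 0.263243.
North component: ΔN = −sin φ cos λ·ΔX − sin φ sin λ·ΔY + cos φ·ΔZ = −(0.016842)(0.263243)(19.0) − (0.016842)(-0.964729)(501.5) + (0.999858)(-589.4) = -581.25 m.
1° of latitude spans 111100 m, so Δφ = -581.25 / 111100 × 3600 = -18.834″.

Δφ = -18.83″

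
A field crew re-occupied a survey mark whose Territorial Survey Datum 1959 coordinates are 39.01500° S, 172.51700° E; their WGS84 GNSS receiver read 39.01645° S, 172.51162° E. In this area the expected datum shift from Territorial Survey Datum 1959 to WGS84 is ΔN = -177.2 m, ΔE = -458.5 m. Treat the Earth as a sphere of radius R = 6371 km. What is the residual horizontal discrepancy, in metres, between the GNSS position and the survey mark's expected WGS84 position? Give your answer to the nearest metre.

17 m

Observed coordinate differences: Δφ = -0.00145°, Δλ = -0.00538°.
Converting to metres (1° lat = 111195 m, cos φ = 0.776981): observed ΔN = -161.2 m, observed ΔE = -464.8 m.
Subtracting the expected shift leaves a residual of -161.2 − (-177.2) = 16.0 m north and -464.8 − (-458.5) = -6.3 m east.
Residual distance = √(16.0² + (-6.3)²) = 17.2 m.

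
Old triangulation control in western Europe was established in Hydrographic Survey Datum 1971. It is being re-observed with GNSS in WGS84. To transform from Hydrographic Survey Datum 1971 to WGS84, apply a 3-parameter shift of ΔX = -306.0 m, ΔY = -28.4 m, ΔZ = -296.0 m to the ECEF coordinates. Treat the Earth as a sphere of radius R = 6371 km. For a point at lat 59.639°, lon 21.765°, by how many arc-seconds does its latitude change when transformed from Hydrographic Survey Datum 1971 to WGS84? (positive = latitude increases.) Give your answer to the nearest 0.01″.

Δφ = 3.39″

sin φ = 0.862858, cos φ = 0.505447, sin λ = 0.370801, cos λ = 0.928713.
North component: ΔN = −sin φ cos λ·ΔX − sin φ sin λ·ΔY + cos φ·ΔZ = −(0.862858)(0.928713)(-306.0) − (0.862858)(0.370801)(-28.4) + (0.505447)(-296.0) = 104.69 m.
1° of latitude spans πR/180 = 111195 m, so Δφ = 104.69 / 111195 × 3600 = 3.389″.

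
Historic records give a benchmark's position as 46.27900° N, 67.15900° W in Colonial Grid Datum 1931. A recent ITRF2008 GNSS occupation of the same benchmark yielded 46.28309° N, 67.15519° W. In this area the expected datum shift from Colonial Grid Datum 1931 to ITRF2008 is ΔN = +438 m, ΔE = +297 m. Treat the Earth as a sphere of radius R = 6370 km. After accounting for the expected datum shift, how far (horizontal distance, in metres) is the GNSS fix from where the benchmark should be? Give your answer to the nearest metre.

Observed coordinate differences: Δφ = +0.00409°, Δλ = +0.00381°.
Converting to metres (1° lat = 111177 m, cos φ = 0.691147): observed ΔN = 454.7 m, observed ΔE = 292.8 m.
Subtracting the expected shift leaves a residual of 454.7 − (438) = 16.7 m north and 292.8 − (297) = -4.2 m east.
Residual distance = √(16.7² + (-4.2)²) = 17.2 m.

17 m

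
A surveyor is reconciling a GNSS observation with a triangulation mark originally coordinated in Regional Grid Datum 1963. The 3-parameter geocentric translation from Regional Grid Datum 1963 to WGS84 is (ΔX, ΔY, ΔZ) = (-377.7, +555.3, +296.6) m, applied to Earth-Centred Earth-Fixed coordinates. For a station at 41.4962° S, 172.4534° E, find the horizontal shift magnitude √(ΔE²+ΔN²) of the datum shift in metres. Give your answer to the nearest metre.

721 m

The local east axis at (φ, λ) is (−sin λ, cos λ, 0), so ΔE = −sin(172.4534°)·(-377.7) + cos(172.4534°)·555.3 = -500.89 m.
The local north axis is (−sin φ cos λ, −sin φ sin λ, cos φ), giving ΔN = 248.085 + 48.321 + 222.153 = 518.56 m.
Horizontal magnitude = √(ΔE² + ΔN²) = √((-500.89)² + 518.56²) = 720.96 m.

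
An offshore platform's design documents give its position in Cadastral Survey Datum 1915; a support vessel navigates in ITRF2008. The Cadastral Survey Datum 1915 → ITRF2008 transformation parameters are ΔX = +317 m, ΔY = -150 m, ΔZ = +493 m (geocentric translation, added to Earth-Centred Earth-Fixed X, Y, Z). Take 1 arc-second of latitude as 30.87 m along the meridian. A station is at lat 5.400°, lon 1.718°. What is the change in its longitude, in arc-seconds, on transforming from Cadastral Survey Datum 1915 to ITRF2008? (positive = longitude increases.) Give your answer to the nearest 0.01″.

Δλ = -5.19″

sin φ = 0.094108, cos φ = 0.995562, sin λ = 0.029980, cos λ = 0.999550.
East component: ΔE = −sin λ·ΔX + cos λ·ΔY = −(0.029980)(317) + (0.999550)(-150) = -159.44 m.
1° of latitude spans 3600 × 30.87 = 111132 m; at latitude φ, 1° of longitude spans that × cos φ = 110638.8 m, so Δλ = -159.44 / 110638.8 × 3600 = -5.188″.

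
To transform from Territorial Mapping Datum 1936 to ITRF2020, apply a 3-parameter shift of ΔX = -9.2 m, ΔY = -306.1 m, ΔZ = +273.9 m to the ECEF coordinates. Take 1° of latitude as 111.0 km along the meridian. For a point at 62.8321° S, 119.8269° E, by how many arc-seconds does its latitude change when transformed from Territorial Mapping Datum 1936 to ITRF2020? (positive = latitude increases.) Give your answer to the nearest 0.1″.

sin φ = -0.889672, cos φ = 0.456600, sin λ = 0.867532, cos λ = -0.497381.
North component: ΔN = −sin φ cos λ·ΔX − sin φ sin λ·ΔY + cos φ·ΔZ = −(-0.889672)(-0.497381)(-9.2) − (-0.889672)(0.867532)(-306.1) + (0.456600)(273.9) = -107.12 m.
1° of latitude spans 111000 m, so Δφ = -107.12 / 111000 × 3600 = -3.474″.

Δφ = -3.5″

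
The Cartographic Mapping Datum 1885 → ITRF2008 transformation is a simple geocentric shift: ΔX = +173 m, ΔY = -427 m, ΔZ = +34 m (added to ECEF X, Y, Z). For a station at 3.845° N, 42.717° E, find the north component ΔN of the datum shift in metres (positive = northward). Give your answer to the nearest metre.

The local north axis is (−sin φ cos λ, −sin φ sin λ, cos φ), giving ΔN = -8.523 + 19.424 + 33.923 = 44.82 m.

ΔN = 45 m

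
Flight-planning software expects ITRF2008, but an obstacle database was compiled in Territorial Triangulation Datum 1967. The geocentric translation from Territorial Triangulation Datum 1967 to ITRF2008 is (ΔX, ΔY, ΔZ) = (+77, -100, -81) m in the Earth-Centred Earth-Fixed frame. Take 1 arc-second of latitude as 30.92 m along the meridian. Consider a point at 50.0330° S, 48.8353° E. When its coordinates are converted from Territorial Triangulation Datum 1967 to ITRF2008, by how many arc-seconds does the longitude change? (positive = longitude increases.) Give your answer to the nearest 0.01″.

Δλ = -6.23″

sin φ = -0.766415, cos φ = 0.642346, sin λ = 0.752821, cos λ = 0.658226.
East component: ΔE = −sin λ·ΔX + cos λ·ΔY = −(0.752821)(77) + (0.658226)(-100) = -123.79 m.
1° of latitude spans 3600 × 30.92 = 111312 m; at latitude φ, 1° of longitude spans that × cos φ = 71500.9 m, so Δλ = -123.79 / 71500.9 × 3600 = -6.233″.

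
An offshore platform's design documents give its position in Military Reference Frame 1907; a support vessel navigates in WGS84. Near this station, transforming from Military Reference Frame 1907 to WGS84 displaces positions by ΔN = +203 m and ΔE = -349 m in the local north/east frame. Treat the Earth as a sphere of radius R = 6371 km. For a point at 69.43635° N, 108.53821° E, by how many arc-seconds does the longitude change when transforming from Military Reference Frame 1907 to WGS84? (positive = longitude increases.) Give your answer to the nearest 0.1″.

At latitude 69.43635°, cos φ = 0.351248.
One radian of longitude at latitude φ spans R cos φ, so Δλ = ΔE / (R cos φ) = -349.0 / (6371000 × 0.351248) = -1.5596e-04 rad = -32.168″.

Δλ = -32.2″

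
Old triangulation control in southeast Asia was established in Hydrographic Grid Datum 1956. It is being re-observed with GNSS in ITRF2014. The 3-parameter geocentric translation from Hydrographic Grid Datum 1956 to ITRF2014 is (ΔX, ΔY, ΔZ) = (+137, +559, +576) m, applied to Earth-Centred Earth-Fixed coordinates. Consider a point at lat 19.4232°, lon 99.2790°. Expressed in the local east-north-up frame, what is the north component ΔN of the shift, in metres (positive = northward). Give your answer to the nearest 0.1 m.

The local north axis is (−sin φ cos λ, −sin φ sin λ, cos φ), giving ΔN = 7.346 − 183.459 + 543.219 = 367.11 m.

ΔN = 367.1 m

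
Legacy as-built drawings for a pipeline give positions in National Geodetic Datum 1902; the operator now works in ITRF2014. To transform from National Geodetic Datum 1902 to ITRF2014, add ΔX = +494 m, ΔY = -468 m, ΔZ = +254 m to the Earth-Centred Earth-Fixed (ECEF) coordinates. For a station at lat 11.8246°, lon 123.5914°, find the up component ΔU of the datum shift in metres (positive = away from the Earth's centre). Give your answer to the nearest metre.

ΔU = -597 m

At φ = 11.8246°, λ = 123.5914°: sin φ = 0.204916, cos φ = 0.978779, sin λ = 0.833004, cos λ = -0.553267.
ΔU = cos φ cos λ·ΔX + cos φ sin λ·ΔY + sin φ·ΔZ = (0.978779)(-0.553267)(494) + (0.978779)(0.833004)(-468) + (0.204916)(254) = -597.04 m.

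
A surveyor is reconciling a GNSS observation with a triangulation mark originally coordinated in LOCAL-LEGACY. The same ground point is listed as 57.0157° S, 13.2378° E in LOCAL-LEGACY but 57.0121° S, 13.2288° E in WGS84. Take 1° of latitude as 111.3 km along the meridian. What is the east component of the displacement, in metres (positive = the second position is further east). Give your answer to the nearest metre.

ΔE = -545 m

Δφ = -57.0121° − -57.0157° = +0.0036°; Δλ = 13.2288° − 13.2378° = -0.0090°.
ΔN = Δφ × 111300 = 400.7 m; ΔE = Δλ × 111300 × cos(-57.0157°) = -0.0090 × 111300 × 0.544409 = -545.3 m.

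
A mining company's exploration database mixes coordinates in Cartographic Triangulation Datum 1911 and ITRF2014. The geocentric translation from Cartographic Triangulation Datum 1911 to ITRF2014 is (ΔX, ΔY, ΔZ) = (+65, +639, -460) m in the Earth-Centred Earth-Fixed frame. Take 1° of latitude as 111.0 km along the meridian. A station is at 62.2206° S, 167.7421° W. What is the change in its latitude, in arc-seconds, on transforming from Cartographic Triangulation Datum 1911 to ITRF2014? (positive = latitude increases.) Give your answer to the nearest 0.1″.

sin φ = -0.884749, cos φ = 0.466069, sin λ = -0.212312, cos λ = -0.977202.
North component: ΔN = −sin φ cos λ·ΔX − sin φ sin λ·ΔY + cos φ·ΔZ = −(-0.884749)(-0.977202)(65) − (-0.884749)(-0.212312)(639) + (0.466069)(-460) = -390.62 m.
1° of latitude spans 111000 m, so Δφ = -390.62 / 111000 × 3600 = -12.669″.

Δφ = -12.7″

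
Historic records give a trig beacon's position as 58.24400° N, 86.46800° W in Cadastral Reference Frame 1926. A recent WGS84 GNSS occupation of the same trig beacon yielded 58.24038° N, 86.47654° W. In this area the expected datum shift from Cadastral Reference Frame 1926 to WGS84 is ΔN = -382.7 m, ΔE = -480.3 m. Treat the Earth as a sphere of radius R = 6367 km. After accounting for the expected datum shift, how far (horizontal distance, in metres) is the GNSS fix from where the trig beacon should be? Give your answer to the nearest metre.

27 m

Observed coordinate differences: Δφ = -0.00362°, Δλ = -0.00854°.
Converting to metres (1° lat = 111125 m, cos φ = 0.526303): observed ΔN = -402.3 m, observed ΔE = -499.5 m.
Subtracting the expected shift leaves a residual of -402.3 − (-382.7) = -19.6 m north and -499.5 − (-480.3) = -19.2 m east.
Residual distance = √((-19.6)² + (-19.2)²) = 27.4 m.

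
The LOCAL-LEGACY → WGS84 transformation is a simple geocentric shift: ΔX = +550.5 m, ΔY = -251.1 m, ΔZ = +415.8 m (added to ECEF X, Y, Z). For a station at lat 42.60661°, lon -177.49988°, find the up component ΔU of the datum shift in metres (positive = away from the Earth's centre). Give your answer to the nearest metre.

At φ = 42.60661°, λ = -177.49988°: sin φ = 0.676961, cos φ = 0.736019, sin λ = -0.043621, cos λ = -0.999048.
ΔU = cos φ cos λ·ΔX + cos φ sin λ·ΔY + sin φ·ΔZ = (0.736019)(-0.999048)(550.5) + (0.736019)(-0.043621)(-251.1) + (0.676961)(415.8) = -115.25 m.

ΔU = -115 m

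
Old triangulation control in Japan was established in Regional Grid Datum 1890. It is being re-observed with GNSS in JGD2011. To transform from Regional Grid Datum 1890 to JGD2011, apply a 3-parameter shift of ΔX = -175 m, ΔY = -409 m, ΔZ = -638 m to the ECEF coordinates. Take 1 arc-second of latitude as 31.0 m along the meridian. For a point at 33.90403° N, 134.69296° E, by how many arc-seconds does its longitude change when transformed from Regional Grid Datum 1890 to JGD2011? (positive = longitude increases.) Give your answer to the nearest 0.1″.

Δλ = 16.0″

sin φ = 0.557803, cos φ = 0.829973, sin λ = 0.710886, cos λ = -0.703307.
East component: ΔE = −sin λ·ΔX + cos λ·ΔY = −(0.710886)(-175) + (-0.703307)(-409) = 412.06 m.
1° of latitude spans 3600 × 31.00 = 111600 m; at latitude φ, 1° of longitude spans that × cos φ = 92625.0 m, so Δλ = 412.06 / 92625.0 × 3600 = 16.015″.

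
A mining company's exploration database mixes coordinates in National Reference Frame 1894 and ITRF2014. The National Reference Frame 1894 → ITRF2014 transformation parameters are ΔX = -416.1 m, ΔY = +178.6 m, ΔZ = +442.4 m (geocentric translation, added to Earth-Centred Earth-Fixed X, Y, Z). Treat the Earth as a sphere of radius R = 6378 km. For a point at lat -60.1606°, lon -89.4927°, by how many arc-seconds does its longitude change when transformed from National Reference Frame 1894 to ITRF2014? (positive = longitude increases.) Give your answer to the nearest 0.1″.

sin φ = -0.867423, cos φ = 0.497571, sin λ = -0.999961, cos λ = 0.008854.
East component: ΔE = −sin λ·ΔX + cos λ·ΔY = −(-0.999961)(-416.1) + (0.008854)(178.6) = -414.50 m.
1° of latitude spans πR/180 = 111317 m; at latitude φ, 1° of longitude spans that × cos φ = 55388.1 m, so Δλ = -414.50 / 55388.1 × 3600 = -26.941″.

Δλ = -26.9″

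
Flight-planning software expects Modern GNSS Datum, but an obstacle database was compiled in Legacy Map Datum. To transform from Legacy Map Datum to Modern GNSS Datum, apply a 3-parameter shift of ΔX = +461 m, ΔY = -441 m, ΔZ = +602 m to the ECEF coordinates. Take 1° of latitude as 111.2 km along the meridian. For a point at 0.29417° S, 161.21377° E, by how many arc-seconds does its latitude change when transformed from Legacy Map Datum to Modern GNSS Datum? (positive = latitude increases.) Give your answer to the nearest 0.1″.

sin φ = -0.005134, cos φ = 0.999987, sin λ = 0.322038, cos λ = -0.946727.
North component: ΔN = −sin φ cos λ·ΔX − sin φ sin λ·ΔY + cos φ·ΔZ = −(-0.005134)(-0.946727)(461) − (-0.005134)(0.322038)(-441) + (0.999987)(602) = 599.02 m.
1° of latitude spans 111200 m, so Δφ = 599.02 / 111200 × 3600 = 19.393″.

Δφ = 19.4″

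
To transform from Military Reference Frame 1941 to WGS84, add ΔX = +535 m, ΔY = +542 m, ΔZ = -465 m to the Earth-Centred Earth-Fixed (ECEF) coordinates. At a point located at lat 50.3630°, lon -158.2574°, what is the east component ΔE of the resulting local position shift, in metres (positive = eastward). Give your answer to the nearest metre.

At φ = 50.3630°, λ = -158.2574°: sin φ = 0.770101, cos φ = 0.637921, sin λ = -0.370437, cos λ = -0.928857.
ΔE = −sin λ·ΔX + cos λ·ΔY = −(-0.370437)·(535) + (-0.928857)·(542) = -305.26 m.

ΔE = -305 m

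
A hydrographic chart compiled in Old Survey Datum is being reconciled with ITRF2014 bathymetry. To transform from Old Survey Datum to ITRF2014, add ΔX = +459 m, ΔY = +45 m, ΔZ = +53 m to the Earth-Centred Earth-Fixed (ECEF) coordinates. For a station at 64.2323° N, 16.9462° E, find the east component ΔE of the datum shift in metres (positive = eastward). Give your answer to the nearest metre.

ΔE = -91 m

The local east axis at (φ, λ) is (−sin λ, cos λ, 0), so ΔE = −sin(16.9462°)·459 + cos(16.9462°)·45 = -90.74 m.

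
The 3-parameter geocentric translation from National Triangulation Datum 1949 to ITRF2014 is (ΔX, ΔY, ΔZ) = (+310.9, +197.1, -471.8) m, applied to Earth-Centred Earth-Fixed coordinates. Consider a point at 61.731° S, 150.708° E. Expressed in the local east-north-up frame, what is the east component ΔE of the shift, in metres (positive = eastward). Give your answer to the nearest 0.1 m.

ΔE = -324.0 m

At φ = -61.731°, λ = 150.708°: sin φ = -0.880734, cos φ = 0.473612, sin λ = 0.489261, cos λ = -0.872138.
ΔE = −sin λ·ΔX + cos λ·ΔY = −(0.489261)·(310.9) + (-0.872138)·(197.1) = -324.01 m.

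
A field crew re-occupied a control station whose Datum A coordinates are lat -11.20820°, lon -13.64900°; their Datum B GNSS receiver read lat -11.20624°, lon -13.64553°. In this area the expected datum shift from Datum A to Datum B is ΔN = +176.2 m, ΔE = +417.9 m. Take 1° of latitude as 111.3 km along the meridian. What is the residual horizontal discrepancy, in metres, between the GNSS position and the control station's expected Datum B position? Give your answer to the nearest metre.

Observed coordinate differences: Δφ = +0.00196°, Δλ = +0.00347°.
Converting to metres (1° lat = 111300 m, cos φ = 0.980927): observed ΔN = 218.1 m, observed ΔE = 378.8 m.
Subtracting the expected shift leaves a residual of 218.1 − (176.2) = 41.9 m north and 378.8 − (417.9) = -39.1 m east.
Residual distance = √(41.9² + (-39.1)²) = 57.3 m.

57 m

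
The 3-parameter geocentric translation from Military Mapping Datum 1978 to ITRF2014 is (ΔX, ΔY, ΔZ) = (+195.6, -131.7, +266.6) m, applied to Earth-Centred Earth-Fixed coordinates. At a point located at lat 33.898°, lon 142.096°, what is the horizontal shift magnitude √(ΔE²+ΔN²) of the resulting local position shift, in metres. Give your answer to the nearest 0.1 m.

The local east axis at (φ, λ) is (−sin λ, cos λ, 0), so ΔE = −sin(142.096°)·195.6 + cos(142.096°)·(-131.7) = -16.25 m.
The local north axis is (−sin φ cos λ, −sin φ sin λ, cos φ), giving ΔN = 86.076 + 45.124 + 221.286 = 352.49 m.
Horizontal magnitude = √(ΔE² + ΔN²) = √((-16.25)² + 352.49²) = 352.86 m.

352.9 m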